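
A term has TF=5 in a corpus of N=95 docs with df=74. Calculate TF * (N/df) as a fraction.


TF * (N/df)
= 5 * (95/74)
= 5 * 95/74
= 475/74

475/74


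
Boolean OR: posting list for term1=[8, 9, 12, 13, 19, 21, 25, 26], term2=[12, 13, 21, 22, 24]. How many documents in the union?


Boolean OR: find union of posting lists
term1 docs: [8, 9, 12, 13, 19, 21, 25, 26]
term2 docs: [12, 13, 21, 22, 24]
Union: [8, 9, 12, 13, 19, 21, 22, 24, 25, 26]
|union| = 10

10


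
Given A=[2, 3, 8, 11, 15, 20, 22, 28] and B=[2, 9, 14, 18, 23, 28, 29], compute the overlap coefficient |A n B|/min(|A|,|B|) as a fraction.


A intersect B = [2, 28]
|A intersect B| = 2
min(|A|, |B|) = min(8, 7) = 7
Overlap = 2 / 7 = 2/7

2/7


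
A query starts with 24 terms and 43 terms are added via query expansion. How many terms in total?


Original terms: 24
Expansion terms: 43
Total = 24 + 43 = 67

67


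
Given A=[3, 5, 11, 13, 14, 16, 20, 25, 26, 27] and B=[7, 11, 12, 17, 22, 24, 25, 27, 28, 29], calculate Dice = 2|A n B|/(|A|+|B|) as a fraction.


A intersect B = [11, 25, 27]
|A intersect B| = 3
|A| = 10, |B| = 10
Dice = 2*3 / (10+10)
= 6 / 20 = 3/10

3/10


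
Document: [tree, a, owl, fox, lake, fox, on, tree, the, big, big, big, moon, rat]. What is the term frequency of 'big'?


Document has 14 words
Scanning for 'big':
Found at positions: [9, 10, 11]
Count = 3

3


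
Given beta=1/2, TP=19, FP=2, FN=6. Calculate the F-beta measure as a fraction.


P = TP/(TP+FP) = 19/21 = 19/21
R = TP/(TP+FN) = 19/25 = 19/25
beta^2 = 1/2^2 = 1/4
(1 + beta^2) = 5/4
Numerator = (1+beta^2)*P*R = 361/420
Denominator = beta^2*P + R = 19/84 + 19/25 = 2071/2100
F_beta = 95/109

95/109


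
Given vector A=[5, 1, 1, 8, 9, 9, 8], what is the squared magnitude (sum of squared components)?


|A|^2 = sum of squared components
A[0]^2 = 5^2 = 25
A[1]^2 = 1^2 = 1
A[2]^2 = 1^2 = 1
A[3]^2 = 8^2 = 64
A[4]^2 = 9^2 = 81
A[5]^2 = 9^2 = 81
A[6]^2 = 8^2 = 64
Sum = 25 + 1 + 1 + 64 + 81 + 81 + 64 = 317

317


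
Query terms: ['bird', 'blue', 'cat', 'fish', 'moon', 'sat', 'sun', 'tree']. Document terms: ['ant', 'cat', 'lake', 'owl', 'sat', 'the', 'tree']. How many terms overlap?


Query terms: ['bird', 'blue', 'cat', 'fish', 'moon', 'sat', 'sun', 'tree']
Document terms: ['ant', 'cat', 'lake', 'owl', 'sat', 'the', 'tree']
Common terms: ['cat', 'sat', 'tree']
Overlap count = 3

3


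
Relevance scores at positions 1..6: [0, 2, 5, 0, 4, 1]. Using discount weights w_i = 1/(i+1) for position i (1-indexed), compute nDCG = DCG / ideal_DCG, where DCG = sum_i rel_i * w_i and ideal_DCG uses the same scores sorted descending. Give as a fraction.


Position discount weights w_i = 1/(i+1) for i=1..6:
Weights = [1/2, 1/3, 1/4, 1/5, 1/6, 1/7]
Actual relevance: [0, 2, 5, 0, 4, 1]
DCG = 0/2 + 2/3 + 5/4 + 0/5 + 4/6 + 1/7 = 229/84
Ideal relevance (sorted desc): [5, 4, 2, 1, 0, 0]
Ideal DCG = 5/2 + 4/3 + 2/4 + 1/5 + 0/6 + 0/7 = 68/15
nDCG = DCG / ideal_DCG = 229/84 / 68/15 = 1145/1904

1145/1904


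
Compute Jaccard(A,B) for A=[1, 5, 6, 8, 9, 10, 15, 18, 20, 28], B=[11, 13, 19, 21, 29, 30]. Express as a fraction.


A intersect B = []
|A intersect B| = 0
A union B = [1, 5, 6, 8, 9, 10, 11, 13, 15, 18, 19, 20, 21, 28, 29, 30]
|A union B| = 16
Jaccard = 0/16 = 0

0


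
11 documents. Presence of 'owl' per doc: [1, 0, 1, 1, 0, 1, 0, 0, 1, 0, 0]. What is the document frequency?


Checking each document for 'owl':
Doc 1: present
Doc 2: absent
Doc 3: present
Doc 4: present
Doc 5: absent
Doc 6: present
Doc 7: absent
Doc 8: absent
Doc 9: present
Doc 10: absent
Doc 11: absent
df = sum of presences = 1 + 0 + 1 + 1 + 0 + 1 + 0 + 0 + 1 + 0 + 0 = 5

5


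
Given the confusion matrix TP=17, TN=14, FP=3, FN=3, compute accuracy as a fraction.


Accuracy = (TP + TN) / (TP + TN + FP + FN)
TP + TN = 17 + 14 = 31
Total = 17 + 14 + 3 + 3 = 37
Accuracy = 31 / 37 = 31/37

31/37


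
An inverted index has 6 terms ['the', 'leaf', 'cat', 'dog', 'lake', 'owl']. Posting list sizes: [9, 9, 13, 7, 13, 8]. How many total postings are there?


Summing posting list sizes:
'the': 9 postings
'leaf': 9 postings
'cat': 13 postings
'dog': 7 postings
'lake': 13 postings
'owl': 8 postings
Total = 9 + 9 + 13 + 7 + 13 + 8 = 59

59


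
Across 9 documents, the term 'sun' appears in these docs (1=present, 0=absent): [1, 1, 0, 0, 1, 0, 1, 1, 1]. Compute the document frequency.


Checking each document for 'sun':
Doc 1: present
Doc 2: present
Doc 3: absent
Doc 4: absent
Doc 5: present
Doc 6: absent
Doc 7: present
Doc 8: present
Doc 9: present
df = sum of presences = 1 + 1 + 0 + 0 + 1 + 0 + 1 + 1 + 1 = 6

6


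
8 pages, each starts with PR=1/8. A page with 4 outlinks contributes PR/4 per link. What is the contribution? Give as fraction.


Initial PR = 1/8 = 1/8
Outlinks = 4
Contribution per link = PR / outlinks
= 1/8 / 4
= 1/32

1/32


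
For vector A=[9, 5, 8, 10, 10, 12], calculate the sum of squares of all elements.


|A|^2 = sum of squared components
A[0]^2 = 9^2 = 81
A[1]^2 = 5^2 = 25
A[2]^2 = 8^2 = 64
A[3]^2 = 10^2 = 100
A[4]^2 = 10^2 = 100
A[5]^2 = 12^2 = 144
Sum = 81 + 25 + 64 + 100 + 100 + 144 = 514

514


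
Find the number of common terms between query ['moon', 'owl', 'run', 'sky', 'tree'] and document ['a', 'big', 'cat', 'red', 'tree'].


Query terms: ['moon', 'owl', 'run', 'sky', 'tree']
Document terms: ['a', 'big', 'cat', 'red', 'tree']
Common terms: ['tree']
Overlap count = 1

1


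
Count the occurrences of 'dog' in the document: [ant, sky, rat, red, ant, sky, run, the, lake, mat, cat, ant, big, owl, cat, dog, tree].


Document has 17 words
Scanning for 'dog':
Found at positions: [15]
Count = 1

1


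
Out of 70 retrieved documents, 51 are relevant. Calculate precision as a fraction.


Precision = relevant_retrieved / total_retrieved
= 51 / 70
= 51 / (51 + 19)
= 51/70

51/70


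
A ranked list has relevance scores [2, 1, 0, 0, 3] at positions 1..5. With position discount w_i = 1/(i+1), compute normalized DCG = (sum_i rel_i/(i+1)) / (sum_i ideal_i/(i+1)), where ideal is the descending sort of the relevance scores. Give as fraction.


Position discount weights w_i = 1/(i+1) for i=1..5:
Weights = [1/2, 1/3, 1/4, 1/5, 1/6]
Actual relevance: [2, 1, 0, 0, 3]
DCG = 2/2 + 1/3 + 0/4 + 0/5 + 3/6 = 11/6
Ideal relevance (sorted desc): [3, 2, 1, 0, 0]
Ideal DCG = 3/2 + 2/3 + 1/4 + 0/5 + 0/6 = 29/12
nDCG = DCG / ideal_DCG = 11/6 / 29/12 = 22/29

22/29


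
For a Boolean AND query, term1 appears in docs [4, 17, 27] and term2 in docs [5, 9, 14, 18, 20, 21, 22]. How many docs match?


Boolean AND: find intersection of posting lists
term1 docs: [4, 17, 27]
term2 docs: [5, 9, 14, 18, 20, 21, 22]
Intersection: []
|intersection| = 0

0


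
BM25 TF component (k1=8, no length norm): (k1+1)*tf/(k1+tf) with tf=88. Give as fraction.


BM25 TF component = (k1+1)*tf / (k1+tf)
k1 = 8, tf = 88
Numerator = (8+1)*88 = 792
Denominator = 8 + 88 = 96
= 792/96 = 33/4

33/4


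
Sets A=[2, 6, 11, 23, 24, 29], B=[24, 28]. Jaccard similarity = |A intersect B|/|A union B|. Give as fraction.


A intersect B = [24]
|A intersect B| = 1
A union B = [2, 6, 11, 23, 24, 28, 29]
|A union B| = 7
Jaccard = 1/7 = 1/7

1/7


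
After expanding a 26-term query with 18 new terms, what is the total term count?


Original terms: 26
Expansion terms: 18
Total = 26 + 18 = 44

44


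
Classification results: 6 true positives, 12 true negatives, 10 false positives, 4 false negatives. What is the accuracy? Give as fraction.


Accuracy = (TP + TN) / (TP + TN + FP + FN)
TP + TN = 6 + 12 = 18
Total = 6 + 12 + 10 + 4 = 32
Accuracy = 18 / 32 = 9/16

9/16


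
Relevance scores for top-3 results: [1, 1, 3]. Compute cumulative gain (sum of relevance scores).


Cumulative Gain = sum of relevance scores
Position 1: rel=1, running sum=1
Position 2: rel=1, running sum=2
Position 3: rel=3, running sum=5
CG = 5

5


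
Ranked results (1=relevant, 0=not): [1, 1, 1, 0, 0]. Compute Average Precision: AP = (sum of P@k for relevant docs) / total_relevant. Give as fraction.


Computing P@k for each relevant position:
Position 1: relevant, P@1 = 1/1 = 1
Position 2: relevant, P@2 = 2/2 = 1
Position 3: relevant, P@3 = 3/3 = 1
Position 4: not relevant
Position 5: not relevant
Sum of P@k = 1 + 1 + 1 = 3
AP = 3 / 3 = 1

1


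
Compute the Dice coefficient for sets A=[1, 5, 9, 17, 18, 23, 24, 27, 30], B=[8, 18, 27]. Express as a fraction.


A intersect B = [18, 27]
|A intersect B| = 2
|A| = 9, |B| = 3
Dice = 2*2 / (9+3)
= 4 / 12 = 1/3

1/3


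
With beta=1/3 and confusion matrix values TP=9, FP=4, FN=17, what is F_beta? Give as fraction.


P = TP/(TP+FP) = 9/13 = 9/13
R = TP/(TP+FN) = 9/26 = 9/26
beta^2 = 1/3^2 = 1/9
(1 + beta^2) = 10/9
Numerator = (1+beta^2)*P*R = 45/169
Denominator = beta^2*P + R = 1/13 + 9/26 = 11/26
F_beta = 90/143

90/143


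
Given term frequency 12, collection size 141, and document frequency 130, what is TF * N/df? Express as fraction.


TF * (N/df)
= 12 * (141/130)
= 12 * 141/130
= 846/65

846/65


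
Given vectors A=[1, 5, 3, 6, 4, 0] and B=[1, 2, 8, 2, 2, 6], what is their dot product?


Dot product = sum of element-wise products
A[0]*B[0] = 1*1 = 1
A[1]*B[1] = 5*2 = 10
A[2]*B[2] = 3*8 = 24
A[3]*B[3] = 6*2 = 12
A[4]*B[4] = 4*2 = 8
A[5]*B[5] = 0*6 = 0
Sum = 1 + 10 + 24 + 12 + 8 + 0 = 55

55


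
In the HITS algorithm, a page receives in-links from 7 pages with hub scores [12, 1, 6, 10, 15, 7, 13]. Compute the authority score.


Authority = sum of hub scores of in-linkers
In-link 1: hub score = 12
In-link 2: hub score = 1
In-link 3: hub score = 6
In-link 4: hub score = 10
In-link 5: hub score = 15
In-link 6: hub score = 7
In-link 7: hub score = 13
Authority = 12 + 1 + 6 + 10 + 15 + 7 + 13 = 64

64


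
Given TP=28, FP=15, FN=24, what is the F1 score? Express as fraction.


F1 = 2 * P * R / (P + R)
P = TP/(TP+FP) = 28/43 = 28/43
R = TP/(TP+FN) = 28/52 = 7/13
2 * P * R = 2 * 28/43 * 7/13 = 392/559
P + R = 28/43 + 7/13 = 665/559
F1 = 392/559 / 665/559 = 56/95

56/95


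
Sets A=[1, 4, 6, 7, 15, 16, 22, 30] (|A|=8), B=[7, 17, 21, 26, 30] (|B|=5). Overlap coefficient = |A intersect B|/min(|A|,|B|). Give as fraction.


A intersect B = [7, 30]
|A intersect B| = 2
min(|A|, |B|) = min(8, 5) = 5
Overlap = 2 / 5 = 2/5

2/5


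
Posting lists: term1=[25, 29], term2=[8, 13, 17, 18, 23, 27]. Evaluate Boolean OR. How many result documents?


Boolean OR: find union of posting lists
term1 docs: [25, 29]
term2 docs: [8, 13, 17, 18, 23, 27]
Union: [8, 13, 17, 18, 23, 25, 27, 29]
|union| = 8

8


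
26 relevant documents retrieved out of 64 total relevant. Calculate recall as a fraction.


Recall = retrieved_relevant / total_relevant
= 26 / 64
= 26 / (26 + 38)
= 13/32

13/32


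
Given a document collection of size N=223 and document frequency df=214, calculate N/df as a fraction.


IDF ratio = N / df
= 223 / 214
= 223/214

223/214


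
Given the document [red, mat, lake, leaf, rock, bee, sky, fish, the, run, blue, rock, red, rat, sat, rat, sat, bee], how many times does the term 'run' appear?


Document has 18 words
Scanning for 'run':
Found at positions: [9]
Count = 1

1


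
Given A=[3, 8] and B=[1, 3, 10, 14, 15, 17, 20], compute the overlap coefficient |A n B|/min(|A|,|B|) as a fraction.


A intersect B = [3]
|A intersect B| = 1
min(|A|, |B|) = min(2, 7) = 2
Overlap = 1 / 2 = 1/2

1/2


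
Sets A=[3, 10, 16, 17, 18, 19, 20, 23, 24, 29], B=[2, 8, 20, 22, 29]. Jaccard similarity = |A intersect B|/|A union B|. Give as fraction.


A intersect B = [20, 29]
|A intersect B| = 2
A union B = [2, 3, 8, 10, 16, 17, 18, 19, 20, 22, 23, 24, 29]
|A union B| = 13
Jaccard = 2/13 = 2/13

2/13


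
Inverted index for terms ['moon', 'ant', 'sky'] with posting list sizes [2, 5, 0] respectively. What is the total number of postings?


Summing posting list sizes:
'moon': 2 postings
'ant': 5 postings
'sky': 0 postings
Total = 2 + 5 + 0 = 7

7


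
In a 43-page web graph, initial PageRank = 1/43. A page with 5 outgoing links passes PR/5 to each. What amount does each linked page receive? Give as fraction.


Initial PR = 1/43 = 1/43
Outlinks = 5
Contribution per link = PR / outlinks
= 1/43 / 5
= 1/215

1/215


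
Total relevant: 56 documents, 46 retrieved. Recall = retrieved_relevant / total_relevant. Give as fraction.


Recall = retrieved_relevant / total_relevant
= 46 / 56
= 46 / (46 + 10)
= 23/28

23/28


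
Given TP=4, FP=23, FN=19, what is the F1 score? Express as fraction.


F1 = 2 * P * R / (P + R)
P = TP/(TP+FP) = 4/27 = 4/27
R = TP/(TP+FN) = 4/23 = 4/23
2 * P * R = 2 * 4/27 * 4/23 = 32/621
P + R = 4/27 + 4/23 = 200/621
F1 = 32/621 / 200/621 = 4/25

4/25


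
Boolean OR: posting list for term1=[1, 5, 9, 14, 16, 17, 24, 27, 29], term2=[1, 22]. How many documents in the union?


Boolean OR: find union of posting lists
term1 docs: [1, 5, 9, 14, 16, 17, 24, 27, 29]
term2 docs: [1, 22]
Union: [1, 5, 9, 14, 16, 17, 22, 24, 27, 29]
|union| = 10

10


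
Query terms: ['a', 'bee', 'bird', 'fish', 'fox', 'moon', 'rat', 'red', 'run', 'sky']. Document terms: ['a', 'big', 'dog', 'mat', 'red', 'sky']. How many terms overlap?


Query terms: ['a', 'bee', 'bird', 'fish', 'fox', 'moon', 'rat', 'red', 'run', 'sky']
Document terms: ['a', 'big', 'dog', 'mat', 'red', 'sky']
Common terms: ['a', 'red', 'sky']
Overlap count = 3

3


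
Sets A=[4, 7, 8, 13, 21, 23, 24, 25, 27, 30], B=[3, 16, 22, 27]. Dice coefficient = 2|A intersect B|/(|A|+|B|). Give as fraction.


A intersect B = [27]
|A intersect B| = 1
|A| = 10, |B| = 4
Dice = 2*1 / (10+4)
= 2 / 14 = 1/7

1/7


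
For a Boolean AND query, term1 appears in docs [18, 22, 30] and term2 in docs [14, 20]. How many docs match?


Boolean AND: find intersection of posting lists
term1 docs: [18, 22, 30]
term2 docs: [14, 20]
Intersection: []
|intersection| = 0

0


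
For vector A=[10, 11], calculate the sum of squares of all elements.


|A|^2 = sum of squared components
A[0]^2 = 10^2 = 100
A[1]^2 = 11^2 = 121
Sum = 100 + 121 = 221

221


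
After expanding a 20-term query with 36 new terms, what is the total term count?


Original terms: 20
Expansion terms: 36
Total = 20 + 36 = 56

56


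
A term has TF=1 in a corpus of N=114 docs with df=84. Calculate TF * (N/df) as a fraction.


TF * (N/df)
= 1 * (114/84)
= 1 * 19/14
= 19/14

19/14


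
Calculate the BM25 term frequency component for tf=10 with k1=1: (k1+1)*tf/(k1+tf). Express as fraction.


BM25 TF component = (k1+1)*tf / (k1+tf)
k1 = 1, tf = 10
Numerator = (1+1)*10 = 20
Denominator = 1 + 10 = 11
= 20/11 = 20/11

20/11


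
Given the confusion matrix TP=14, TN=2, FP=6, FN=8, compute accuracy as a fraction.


Accuracy = (TP + TN) / (TP + TN + FP + FN)
TP + TN = 14 + 2 = 16
Total = 14 + 2 + 6 + 8 = 30
Accuracy = 16 / 30 = 8/15

8/15


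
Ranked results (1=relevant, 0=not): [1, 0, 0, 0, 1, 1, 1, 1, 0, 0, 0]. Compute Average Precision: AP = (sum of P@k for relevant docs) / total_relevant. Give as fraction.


Computing P@k for each relevant position:
Position 1: relevant, P@1 = 1/1 = 1
Position 2: not relevant
Position 3: not relevant
Position 4: not relevant
Position 5: relevant, P@5 = 2/5 = 2/5
Position 6: relevant, P@6 = 3/6 = 1/2
Position 7: relevant, P@7 = 4/7 = 4/7
Position 8: relevant, P@8 = 5/8 = 5/8
Position 9: not relevant
Position 10: not relevant
Position 11: not relevant
Sum of P@k = 1 + 2/5 + 1/2 + 4/7 + 5/8 = 867/280
AP = 867/280 / 5 = 867/1400

867/1400


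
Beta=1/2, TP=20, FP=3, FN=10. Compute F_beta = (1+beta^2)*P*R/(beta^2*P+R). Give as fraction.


P = TP/(TP+FP) = 20/23 = 20/23
R = TP/(TP+FN) = 20/30 = 2/3
beta^2 = 1/2^2 = 1/4
(1 + beta^2) = 5/4
Numerator = (1+beta^2)*P*R = 50/69
Denominator = beta^2*P + R = 5/23 + 2/3 = 61/69
F_beta = 50/61

50/61


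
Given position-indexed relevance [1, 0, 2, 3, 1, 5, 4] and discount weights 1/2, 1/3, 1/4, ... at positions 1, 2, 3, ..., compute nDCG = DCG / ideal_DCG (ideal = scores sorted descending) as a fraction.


Position discount weights w_i = 1/(i+1) for i=1..7:
Weights = [1/2, 1/3, 1/4, 1/5, 1/6, 1/7, 1/8]
Actual relevance: [1, 0, 2, 3, 1, 5, 4]
DCG = 1/2 + 0/3 + 2/4 + 3/5 + 1/6 + 5/7 + 4/8 = 313/105
Ideal relevance (sorted desc): [5, 4, 3, 2, 1, 1, 0]
Ideal DCG = 5/2 + 4/3 + 3/4 + 2/5 + 1/6 + 1/7 + 0/8 = 741/140
nDCG = DCG / ideal_DCG = 313/105 / 741/140 = 1252/2223

1252/2223


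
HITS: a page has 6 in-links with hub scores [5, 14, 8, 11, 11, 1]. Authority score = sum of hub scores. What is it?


Authority = sum of hub scores of in-linkers
In-link 1: hub score = 5
In-link 2: hub score = 14
In-link 3: hub score = 8
In-link 4: hub score = 11
In-link 5: hub score = 11
In-link 6: hub score = 1
Authority = 5 + 14 + 8 + 11 + 11 + 1 = 50

50


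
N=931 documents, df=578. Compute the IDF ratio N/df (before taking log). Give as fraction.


IDF ratio = N / df
= 931 / 578
= 931/578

931/578


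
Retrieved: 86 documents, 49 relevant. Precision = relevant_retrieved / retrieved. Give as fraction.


Precision = relevant_retrieved / total_retrieved
= 49 / 86
= 49 / (49 + 37)
= 49/86

49/86


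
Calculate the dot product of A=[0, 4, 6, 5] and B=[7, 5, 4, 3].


Dot product = sum of element-wise products
A[0]*B[0] = 0*7 = 0
A[1]*B[1] = 4*5 = 20
A[2]*B[2] = 6*4 = 24
A[3]*B[3] = 5*3 = 15
Sum = 0 + 20 + 24 + 15 = 59

59


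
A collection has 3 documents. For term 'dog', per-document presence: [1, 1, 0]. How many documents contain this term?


Checking each document for 'dog':
Doc 1: present
Doc 2: present
Doc 3: absent
df = sum of presences = 1 + 1 + 0 = 2

2


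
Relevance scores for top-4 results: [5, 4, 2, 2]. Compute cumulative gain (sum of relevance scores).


Cumulative Gain = sum of relevance scores
Position 1: rel=5, running sum=5
Position 2: rel=4, running sum=9
Position 3: rel=2, running sum=11
Position 4: rel=2, running sum=13
CG = 13

13


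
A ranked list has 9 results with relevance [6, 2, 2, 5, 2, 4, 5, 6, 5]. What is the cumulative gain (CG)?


Cumulative Gain = sum of relevance scores
Position 1: rel=6, running sum=6
Position 2: rel=2, running sum=8
Position 3: rel=2, running sum=10
Position 4: rel=5, running sum=15
Position 5: rel=2, running sum=17
Position 6: rel=4, running sum=21
Position 7: rel=5, running sum=26
Position 8: rel=6, running sum=32
Position 9: rel=5, running sum=37
CG = 37

37


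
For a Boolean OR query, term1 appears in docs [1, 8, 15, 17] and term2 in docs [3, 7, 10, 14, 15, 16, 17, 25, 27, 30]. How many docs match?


Boolean OR: find union of posting lists
term1 docs: [1, 8, 15, 17]
term2 docs: [3, 7, 10, 14, 15, 16, 17, 25, 27, 30]
Union: [1, 3, 7, 8, 10, 14, 15, 16, 17, 25, 27, 30]
|union| = 12

12


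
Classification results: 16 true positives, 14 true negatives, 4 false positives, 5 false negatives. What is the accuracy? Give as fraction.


Accuracy = (TP + TN) / (TP + TN + FP + FN)
TP + TN = 16 + 14 = 30
Total = 16 + 14 + 4 + 5 = 39
Accuracy = 30 / 39 = 10/13

10/13


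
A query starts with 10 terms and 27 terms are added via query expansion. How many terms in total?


Original terms: 10
Expansion terms: 27
Total = 10 + 27 = 37

37


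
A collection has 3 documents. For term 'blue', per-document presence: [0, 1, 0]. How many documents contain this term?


Checking each document for 'blue':
Doc 1: absent
Doc 2: present
Doc 3: absent
df = sum of presences = 0 + 1 + 0 = 1

1


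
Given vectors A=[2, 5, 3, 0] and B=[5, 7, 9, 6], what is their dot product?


Dot product = sum of element-wise products
A[0]*B[0] = 2*5 = 10
A[1]*B[1] = 5*7 = 35
A[2]*B[2] = 3*9 = 27
A[3]*B[3] = 0*6 = 0
Sum = 10 + 35 + 27 + 0 = 72

72


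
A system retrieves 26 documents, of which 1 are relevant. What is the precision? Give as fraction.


Precision = relevant_retrieved / total_retrieved
= 1 / 26
= 1 / (1 + 25)
= 1/26

1/26


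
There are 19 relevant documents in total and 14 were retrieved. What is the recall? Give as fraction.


Recall = retrieved_relevant / total_relevant
= 14 / 19
= 14 / (14 + 5)
= 14/19

14/19


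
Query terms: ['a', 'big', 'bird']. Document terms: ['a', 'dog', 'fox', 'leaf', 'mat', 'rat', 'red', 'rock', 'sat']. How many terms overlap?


Query terms: ['a', 'big', 'bird']
Document terms: ['a', 'dog', 'fox', 'leaf', 'mat', 'rat', 'red', 'rock', 'sat']
Common terms: ['a']
Overlap count = 1

1


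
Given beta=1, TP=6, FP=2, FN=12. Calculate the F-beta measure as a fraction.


P = TP/(TP+FP) = 6/8 = 3/4
R = TP/(TP+FN) = 6/18 = 1/3
beta^2 = 1^2 = 1
(1 + beta^2) = 2
Numerator = (1+beta^2)*P*R = 1/2
Denominator = beta^2*P + R = 3/4 + 1/3 = 13/12
F_beta = 6/13

6/13


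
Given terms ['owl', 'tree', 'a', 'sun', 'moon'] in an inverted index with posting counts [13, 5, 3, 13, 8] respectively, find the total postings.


Summing posting list sizes:
'owl': 13 postings
'tree': 5 postings
'a': 3 postings
'sun': 13 postings
'moon': 8 postings
Total = 13 + 5 + 3 + 13 + 8 = 42

42


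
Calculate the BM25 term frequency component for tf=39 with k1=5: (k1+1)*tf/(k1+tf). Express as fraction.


BM25 TF component = (k1+1)*tf / (k1+tf)
k1 = 5, tf = 39
Numerator = (5+1)*39 = 234
Denominator = 5 + 39 = 44
= 234/44 = 117/22

117/22


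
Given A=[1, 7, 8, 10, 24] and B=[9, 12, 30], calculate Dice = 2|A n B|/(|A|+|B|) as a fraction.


A intersect B = []
|A intersect B| = 0
|A| = 5, |B| = 3
Dice = 2*0 / (5+3)
= 0 / 8 = 0

0


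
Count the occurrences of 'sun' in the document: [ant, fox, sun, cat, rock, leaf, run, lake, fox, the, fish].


Document has 11 words
Scanning for 'sun':
Found at positions: [2]
Count = 1

1


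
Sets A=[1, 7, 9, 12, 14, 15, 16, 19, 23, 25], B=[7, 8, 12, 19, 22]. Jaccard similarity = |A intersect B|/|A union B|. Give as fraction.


A intersect B = [7, 12, 19]
|A intersect B| = 3
A union B = [1, 7, 8, 9, 12, 14, 15, 16, 19, 22, 23, 25]
|A union B| = 12
Jaccard = 3/12 = 1/4

1/4


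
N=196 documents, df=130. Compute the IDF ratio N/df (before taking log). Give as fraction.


IDF ratio = N / df
= 196 / 130
= 98/65

98/65


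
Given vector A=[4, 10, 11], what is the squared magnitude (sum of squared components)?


|A|^2 = sum of squared components
A[0]^2 = 4^2 = 16
A[1]^2 = 10^2 = 100
A[2]^2 = 11^2 = 121
Sum = 16 + 100 + 121 = 237

237


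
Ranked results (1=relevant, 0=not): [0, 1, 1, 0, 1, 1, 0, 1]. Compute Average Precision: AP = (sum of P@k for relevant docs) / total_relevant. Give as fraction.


Computing P@k for each relevant position:
Position 1: not relevant
Position 2: relevant, P@2 = 1/2 = 1/2
Position 3: relevant, P@3 = 2/3 = 2/3
Position 4: not relevant
Position 5: relevant, P@5 = 3/5 = 3/5
Position 6: relevant, P@6 = 4/6 = 2/3
Position 7: not relevant
Position 8: relevant, P@8 = 5/8 = 5/8
Sum of P@k = 1/2 + 2/3 + 3/5 + 2/3 + 5/8 = 367/120
AP = 367/120 / 5 = 367/600

367/600


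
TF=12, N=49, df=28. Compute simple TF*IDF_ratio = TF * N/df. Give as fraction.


TF * (N/df)
= 12 * (49/28)
= 12 * 7/4
= 21

21


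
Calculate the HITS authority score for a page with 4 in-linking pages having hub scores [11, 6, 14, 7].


Authority = sum of hub scores of in-linkers
In-link 1: hub score = 11
In-link 2: hub score = 6
In-link 3: hub score = 14
In-link 4: hub score = 7
Authority = 11 + 6 + 14 + 7 = 38

38


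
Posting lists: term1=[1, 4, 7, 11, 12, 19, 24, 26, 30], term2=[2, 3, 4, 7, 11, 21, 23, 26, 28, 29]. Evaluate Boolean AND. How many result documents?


Boolean AND: find intersection of posting lists
term1 docs: [1, 4, 7, 11, 12, 19, 24, 26, 30]
term2 docs: [2, 3, 4, 7, 11, 21, 23, 26, 28, 29]
Intersection: [4, 7, 11, 26]
|intersection| = 4

4


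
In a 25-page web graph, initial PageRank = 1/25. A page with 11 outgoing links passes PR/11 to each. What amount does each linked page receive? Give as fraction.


Initial PR = 1/25 = 1/25
Outlinks = 11
Contribution per link = PR / outlinks
= 1/25 / 11
= 1/275

1/275


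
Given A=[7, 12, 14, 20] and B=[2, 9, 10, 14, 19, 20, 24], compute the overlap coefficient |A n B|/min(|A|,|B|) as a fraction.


A intersect B = [14, 20]
|A intersect B| = 2
min(|A|, |B|) = min(4, 7) = 4
Overlap = 2 / 4 = 1/2

1/2


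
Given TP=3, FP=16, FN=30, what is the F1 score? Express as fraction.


F1 = 2 * P * R / (P + R)
P = TP/(TP+FP) = 3/19 = 3/19
R = TP/(TP+FN) = 3/33 = 1/11
2 * P * R = 2 * 3/19 * 1/11 = 6/209
P + R = 3/19 + 1/11 = 52/209
F1 = 6/209 / 52/209 = 3/26

3/26


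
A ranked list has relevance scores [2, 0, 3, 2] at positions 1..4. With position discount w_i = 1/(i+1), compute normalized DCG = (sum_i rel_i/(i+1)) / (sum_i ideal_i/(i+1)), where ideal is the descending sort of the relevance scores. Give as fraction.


Position discount weights w_i = 1/(i+1) for i=1..4:
Weights = [1/2, 1/3, 1/4, 1/5]
Actual relevance: [2, 0, 3, 2]
DCG = 2/2 + 0/3 + 3/4 + 2/5 = 43/20
Ideal relevance (sorted desc): [3, 2, 2, 0]
Ideal DCG = 3/2 + 2/3 + 2/4 + 0/5 = 8/3
nDCG = DCG / ideal_DCG = 43/20 / 8/3 = 129/160

129/160


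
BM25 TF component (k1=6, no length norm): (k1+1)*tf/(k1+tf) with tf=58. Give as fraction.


BM25 TF component = (k1+1)*tf / (k1+tf)
k1 = 6, tf = 58
Numerator = (6+1)*58 = 406
Denominator = 6 + 58 = 64
= 406/64 = 203/32

203/32


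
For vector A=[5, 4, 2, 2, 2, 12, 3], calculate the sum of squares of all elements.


|A|^2 = sum of squared components
A[0]^2 = 5^2 = 25
A[1]^2 = 4^2 = 16
A[2]^2 = 2^2 = 4
A[3]^2 = 2^2 = 4
A[4]^2 = 2^2 = 4
A[5]^2 = 12^2 = 144
A[6]^2 = 3^2 = 9
Sum = 25 + 16 + 4 + 4 + 4 + 144 + 9 = 206

206


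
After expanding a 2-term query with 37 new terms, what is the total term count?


Original terms: 2
Expansion terms: 37
Total = 2 + 37 = 39

39


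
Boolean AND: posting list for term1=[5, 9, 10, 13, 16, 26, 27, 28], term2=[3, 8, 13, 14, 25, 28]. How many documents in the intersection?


Boolean AND: find intersection of posting lists
term1 docs: [5, 9, 10, 13, 16, 26, 27, 28]
term2 docs: [3, 8, 13, 14, 25, 28]
Intersection: [13, 28]
|intersection| = 2

2


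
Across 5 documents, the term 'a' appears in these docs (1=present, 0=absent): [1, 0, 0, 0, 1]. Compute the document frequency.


Checking each document for 'a':
Doc 1: present
Doc 2: absent
Doc 3: absent
Doc 4: absent
Doc 5: present
df = sum of presences = 1 + 0 + 0 + 0 + 1 = 2

2


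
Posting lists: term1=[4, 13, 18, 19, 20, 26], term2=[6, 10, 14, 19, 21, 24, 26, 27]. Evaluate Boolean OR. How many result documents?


Boolean OR: find union of posting lists
term1 docs: [4, 13, 18, 19, 20, 26]
term2 docs: [6, 10, 14, 19, 21, 24, 26, 27]
Union: [4, 6, 10, 13, 14, 18, 19, 20, 21, 24, 26, 27]
|union| = 12

12


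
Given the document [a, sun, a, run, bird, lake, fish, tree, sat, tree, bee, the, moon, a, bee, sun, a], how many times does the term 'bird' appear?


Document has 17 words
Scanning for 'bird':
Found at positions: [4]
Count = 1

1


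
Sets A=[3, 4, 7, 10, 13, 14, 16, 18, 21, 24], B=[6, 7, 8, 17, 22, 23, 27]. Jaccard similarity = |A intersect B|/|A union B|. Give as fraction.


A intersect B = [7]
|A intersect B| = 1
A union B = [3, 4, 6, 7, 8, 10, 13, 14, 16, 17, 18, 21, 22, 23, 24, 27]
|A union B| = 16
Jaccard = 1/16 = 1/16

1/16


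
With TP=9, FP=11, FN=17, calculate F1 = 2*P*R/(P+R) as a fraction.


F1 = 2 * P * R / (P + R)
P = TP/(TP+FP) = 9/20 = 9/20
R = TP/(TP+FN) = 9/26 = 9/26
2 * P * R = 2 * 9/20 * 9/26 = 81/260
P + R = 9/20 + 9/26 = 207/260
F1 = 81/260 / 207/260 = 9/23

9/23


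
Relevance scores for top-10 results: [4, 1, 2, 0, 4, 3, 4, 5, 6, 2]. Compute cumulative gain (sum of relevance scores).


Cumulative Gain = sum of relevance scores
Position 1: rel=4, running sum=4
Position 2: rel=1, running sum=5
Position 3: rel=2, running sum=7
Position 4: rel=0, running sum=7
Position 5: rel=4, running sum=11
Position 6: rel=3, running sum=14
Position 7: rel=4, running sum=18
Position 8: rel=5, running sum=23
Position 9: rel=6, running sum=29
Position 10: rel=2, running sum=31
CG = 31

31


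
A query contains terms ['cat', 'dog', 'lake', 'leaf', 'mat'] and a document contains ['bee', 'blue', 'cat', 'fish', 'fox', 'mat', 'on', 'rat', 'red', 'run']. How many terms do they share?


Query terms: ['cat', 'dog', 'lake', 'leaf', 'mat']
Document terms: ['bee', 'blue', 'cat', 'fish', 'fox', 'mat', 'on', 'rat', 'red', 'run']
Common terms: ['cat', 'mat']
Overlap count = 2

2


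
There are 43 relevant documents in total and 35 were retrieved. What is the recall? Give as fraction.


Recall = retrieved_relevant / total_relevant
= 35 / 43
= 35 / (35 + 8)
= 35/43

35/43


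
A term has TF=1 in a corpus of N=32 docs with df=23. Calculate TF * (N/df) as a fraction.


TF * (N/df)
= 1 * (32/23)
= 1 * 32/23
= 32/23

32/23


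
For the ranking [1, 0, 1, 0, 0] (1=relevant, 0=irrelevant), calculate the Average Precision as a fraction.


Computing P@k for each relevant position:
Position 1: relevant, P@1 = 1/1 = 1
Position 2: not relevant
Position 3: relevant, P@3 = 2/3 = 2/3
Position 4: not relevant
Position 5: not relevant
Sum of P@k = 1 + 2/3 = 5/3
AP = 5/3 / 2 = 5/6

5/6


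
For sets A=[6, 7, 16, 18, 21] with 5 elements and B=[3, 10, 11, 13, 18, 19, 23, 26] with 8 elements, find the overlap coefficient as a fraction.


A intersect B = [18]
|A intersect B| = 1
min(|A|, |B|) = min(5, 8) = 5
Overlap = 1 / 5 = 1/5

1/5


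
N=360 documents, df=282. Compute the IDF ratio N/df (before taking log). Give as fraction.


IDF ratio = N / df
= 360 / 282
= 60/47

60/47


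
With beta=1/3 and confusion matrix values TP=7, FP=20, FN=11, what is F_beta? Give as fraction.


P = TP/(TP+FP) = 7/27 = 7/27
R = TP/(TP+FN) = 7/18 = 7/18
beta^2 = 1/3^2 = 1/9
(1 + beta^2) = 10/9
Numerator = (1+beta^2)*P*R = 245/2187
Denominator = beta^2*P + R = 7/243 + 7/18 = 203/486
F_beta = 70/261

70/261


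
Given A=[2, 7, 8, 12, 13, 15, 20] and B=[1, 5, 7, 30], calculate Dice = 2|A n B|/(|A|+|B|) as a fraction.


A intersect B = [7]
|A intersect B| = 1
|A| = 7, |B| = 4
Dice = 2*1 / (7+4)
= 2 / 11 = 2/11

2/11


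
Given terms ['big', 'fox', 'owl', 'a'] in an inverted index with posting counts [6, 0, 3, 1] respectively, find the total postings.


Summing posting list sizes:
'big': 6 postings
'fox': 0 postings
'owl': 3 postings
'a': 1 postings
Total = 6 + 0 + 3 + 1 = 10

10


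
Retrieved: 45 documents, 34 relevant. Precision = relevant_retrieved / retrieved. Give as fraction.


Precision = relevant_retrieved / total_retrieved
= 34 / 45
= 34 / (34 + 11)
= 34/45

34/45


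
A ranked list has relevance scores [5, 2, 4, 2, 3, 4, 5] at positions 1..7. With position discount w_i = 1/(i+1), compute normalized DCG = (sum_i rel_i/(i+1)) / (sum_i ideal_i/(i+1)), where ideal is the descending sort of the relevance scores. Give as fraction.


Position discount weights w_i = 1/(i+1) for i=1..7:
Weights = [1/2, 1/3, 1/4, 1/5, 1/6, 1/7, 1/8]
Actual relevance: [5, 2, 4, 2, 3, 4, 5]
DCG = 5/2 + 2/3 + 4/4 + 2/5 + 3/6 + 4/7 + 5/8 = 5261/840
Ideal relevance (sorted desc): [5, 5, 4, 4, 3, 2, 2]
Ideal DCG = 5/2 + 5/3 + 4/4 + 4/5 + 3/6 + 2/7 + 2/8 = 2941/420
nDCG = DCG / ideal_DCG = 5261/840 / 2941/420 = 5261/5882

5261/5882


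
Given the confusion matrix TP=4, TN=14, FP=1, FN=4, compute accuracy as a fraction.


Accuracy = (TP + TN) / (TP + TN + FP + FN)
TP + TN = 4 + 14 = 18
Total = 4 + 14 + 1 + 4 = 23
Accuracy = 18 / 23 = 18/23

18/23


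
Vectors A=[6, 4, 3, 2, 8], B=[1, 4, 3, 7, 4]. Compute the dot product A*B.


Dot product = sum of element-wise products
A[0]*B[0] = 6*1 = 6
A[1]*B[1] = 4*4 = 16
A[2]*B[2] = 3*3 = 9
A[3]*B[3] = 2*7 = 14
A[4]*B[4] = 8*4 = 32
Sum = 6 + 16 + 9 + 14 + 32 = 77

77


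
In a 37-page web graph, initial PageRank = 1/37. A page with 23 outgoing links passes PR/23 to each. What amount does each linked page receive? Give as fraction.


Initial PR = 1/37 = 1/37
Outlinks = 23
Contribution per link = PR / outlinks
= 1/37 / 23
= 1/851

1/851


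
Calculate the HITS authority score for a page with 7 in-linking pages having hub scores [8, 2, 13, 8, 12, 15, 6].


Authority = sum of hub scores of in-linkers
In-link 1: hub score = 8
In-link 2: hub score = 2
In-link 3: hub score = 13
In-link 4: hub score = 8
In-link 5: hub score = 12
In-link 6: hub score = 15
In-link 7: hub score = 6
Authority = 8 + 2 + 13 + 8 + 12 + 15 + 6 = 64

64


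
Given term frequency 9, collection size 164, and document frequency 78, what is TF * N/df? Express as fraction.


TF * (N/df)
= 9 * (164/78)
= 9 * 82/39
= 246/13

246/13


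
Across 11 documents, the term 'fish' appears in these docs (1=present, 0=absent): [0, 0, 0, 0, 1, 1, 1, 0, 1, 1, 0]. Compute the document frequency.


Checking each document for 'fish':
Doc 1: absent
Doc 2: absent
Doc 3: absent
Doc 4: absent
Doc 5: present
Doc 6: present
Doc 7: present
Doc 8: absent
Doc 9: present
Doc 10: present
Doc 11: absent
df = sum of presences = 0 + 0 + 0 + 0 + 1 + 1 + 1 + 0 + 1 + 1 + 0 = 5

5


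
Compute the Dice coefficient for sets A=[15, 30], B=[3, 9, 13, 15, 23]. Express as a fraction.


A intersect B = [15]
|A intersect B| = 1
|A| = 2, |B| = 5
Dice = 2*1 / (2+5)
= 2 / 7 = 2/7

2/7


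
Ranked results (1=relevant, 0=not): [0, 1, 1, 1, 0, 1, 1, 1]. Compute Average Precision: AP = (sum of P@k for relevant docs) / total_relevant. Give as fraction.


Computing P@k for each relevant position:
Position 1: not relevant
Position 2: relevant, P@2 = 1/2 = 1/2
Position 3: relevant, P@3 = 2/3 = 2/3
Position 4: relevant, P@4 = 3/4 = 3/4
Position 5: not relevant
Position 6: relevant, P@6 = 4/6 = 2/3
Position 7: relevant, P@7 = 5/7 = 5/7
Position 8: relevant, P@8 = 6/8 = 3/4
Sum of P@k = 1/2 + 2/3 + 3/4 + 2/3 + 5/7 + 3/4 = 85/21
AP = 85/21 / 6 = 85/126

85/126


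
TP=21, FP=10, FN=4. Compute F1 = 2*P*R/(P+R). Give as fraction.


F1 = 2 * P * R / (P + R)
P = TP/(TP+FP) = 21/31 = 21/31
R = TP/(TP+FN) = 21/25 = 21/25
2 * P * R = 2 * 21/31 * 21/25 = 882/775
P + R = 21/31 + 21/25 = 1176/775
F1 = 882/775 / 1176/775 = 3/4

3/4


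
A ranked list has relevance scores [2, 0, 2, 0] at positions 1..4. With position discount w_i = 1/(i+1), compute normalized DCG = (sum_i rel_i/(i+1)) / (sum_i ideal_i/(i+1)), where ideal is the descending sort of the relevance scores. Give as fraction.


Position discount weights w_i = 1/(i+1) for i=1..4:
Weights = [1/2, 1/3, 1/4, 1/5]
Actual relevance: [2, 0, 2, 0]
DCG = 2/2 + 0/3 + 2/4 + 0/5 = 3/2
Ideal relevance (sorted desc): [2, 2, 0, 0]
Ideal DCG = 2/2 + 2/3 + 0/4 + 0/5 = 5/3
nDCG = DCG / ideal_DCG = 3/2 / 5/3 = 9/10

9/10


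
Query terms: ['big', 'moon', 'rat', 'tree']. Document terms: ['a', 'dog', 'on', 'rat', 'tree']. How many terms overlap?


Query terms: ['big', 'moon', 'rat', 'tree']
Document terms: ['a', 'dog', 'on', 'rat', 'tree']
Common terms: ['rat', 'tree']
Overlap count = 2

2


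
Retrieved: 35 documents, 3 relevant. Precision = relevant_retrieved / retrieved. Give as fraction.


Precision = relevant_retrieved / total_retrieved
= 3 / 35
= 3 / (3 + 32)
= 3/35

3/35


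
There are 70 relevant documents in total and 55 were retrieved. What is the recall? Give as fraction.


Recall = retrieved_relevant / total_relevant
= 55 / 70
= 55 / (55 + 15)
= 11/14

11/14


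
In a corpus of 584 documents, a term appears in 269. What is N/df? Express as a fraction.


IDF ratio = N / df
= 584 / 269
= 584/269

584/269


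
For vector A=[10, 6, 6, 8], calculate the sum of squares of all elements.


|A|^2 = sum of squared components
A[0]^2 = 10^2 = 100
A[1]^2 = 6^2 = 36
A[2]^2 = 6^2 = 36
A[3]^2 = 8^2 = 64
Sum = 100 + 36 + 36 + 64 = 236

236


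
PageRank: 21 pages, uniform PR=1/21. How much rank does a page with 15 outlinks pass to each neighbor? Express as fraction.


Initial PR = 1/21 = 1/21
Outlinks = 15
Contribution per link = PR / outlinks
= 1/21 / 15
= 1/315

1/315


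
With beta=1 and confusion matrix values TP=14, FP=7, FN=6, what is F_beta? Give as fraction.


P = TP/(TP+FP) = 14/21 = 2/3
R = TP/(TP+FN) = 14/20 = 7/10
beta^2 = 1^2 = 1
(1 + beta^2) = 2
Numerator = (1+beta^2)*P*R = 14/15
Denominator = beta^2*P + R = 2/3 + 7/10 = 41/30
F_beta = 28/41

28/41


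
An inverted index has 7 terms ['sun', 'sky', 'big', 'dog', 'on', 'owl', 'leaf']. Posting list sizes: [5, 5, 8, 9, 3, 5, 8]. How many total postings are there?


Summing posting list sizes:
'sun': 5 postings
'sky': 5 postings
'big': 8 postings
'dog': 9 postings
'on': 3 postings
'owl': 5 postings
'leaf': 8 postings
Total = 5 + 5 + 8 + 9 + 3 + 5 + 8 = 43

43


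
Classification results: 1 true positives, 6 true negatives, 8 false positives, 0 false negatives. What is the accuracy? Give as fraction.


Accuracy = (TP + TN) / (TP + TN + FP + FN)
TP + TN = 1 + 6 = 7
Total = 1 + 6 + 8 + 0 = 15
Accuracy = 7 / 15 = 7/15

7/15


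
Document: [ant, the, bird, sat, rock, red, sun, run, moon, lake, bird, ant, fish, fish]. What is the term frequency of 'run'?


Document has 14 words
Scanning for 'run':
Found at positions: [7]
Count = 1

1


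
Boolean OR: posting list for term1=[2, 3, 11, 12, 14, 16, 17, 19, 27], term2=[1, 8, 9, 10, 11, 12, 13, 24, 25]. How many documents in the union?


Boolean OR: find union of posting lists
term1 docs: [2, 3, 11, 12, 14, 16, 17, 19, 27]
term2 docs: [1, 8, 9, 10, 11, 12, 13, 24, 25]
Union: [1, 2, 3, 8, 9, 10, 11, 12, 13, 14, 16, 17, 19, 24, 25, 27]
|union| = 16

16


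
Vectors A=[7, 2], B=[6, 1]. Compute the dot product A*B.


Dot product = sum of element-wise products
A[0]*B[0] = 7*6 = 42
A[1]*B[1] = 2*1 = 2
Sum = 42 + 2 = 44

44


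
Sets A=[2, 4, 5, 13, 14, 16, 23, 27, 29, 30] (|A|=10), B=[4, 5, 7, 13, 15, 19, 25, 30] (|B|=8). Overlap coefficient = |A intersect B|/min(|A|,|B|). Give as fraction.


A intersect B = [4, 5, 13, 30]
|A intersect B| = 4
min(|A|, |B|) = min(10, 8) = 8
Overlap = 4 / 8 = 1/2

1/2


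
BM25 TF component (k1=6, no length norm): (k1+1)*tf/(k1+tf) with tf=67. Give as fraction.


BM25 TF component = (k1+1)*tf / (k1+tf)
k1 = 6, tf = 67
Numerator = (6+1)*67 = 469
Denominator = 6 + 67 = 73
= 469/73 = 469/73

469/73


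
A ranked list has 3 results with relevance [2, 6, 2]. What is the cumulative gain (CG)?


Cumulative Gain = sum of relevance scores
Position 1: rel=2, running sum=2
Position 2: rel=6, running sum=8
Position 3: rel=2, running sum=10
CG = 10

10


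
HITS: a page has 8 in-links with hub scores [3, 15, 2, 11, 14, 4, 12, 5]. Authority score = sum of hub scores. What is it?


Authority = sum of hub scores of in-linkers
In-link 1: hub score = 3
In-link 2: hub score = 15
In-link 3: hub score = 2
In-link 4: hub score = 11
In-link 5: hub score = 14
In-link 6: hub score = 4
In-link 7: hub score = 12
In-link 8: hub score = 5
Authority = 3 + 15 + 2 + 11 + 14 + 4 + 12 + 5 = 66

66


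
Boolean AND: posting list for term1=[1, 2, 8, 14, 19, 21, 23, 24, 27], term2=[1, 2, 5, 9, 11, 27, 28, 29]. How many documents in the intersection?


Boolean AND: find intersection of posting lists
term1 docs: [1, 2, 8, 14, 19, 21, 23, 24, 27]
term2 docs: [1, 2, 5, 9, 11, 27, 28, 29]
Intersection: [1, 2, 27]
|intersection| = 3

3


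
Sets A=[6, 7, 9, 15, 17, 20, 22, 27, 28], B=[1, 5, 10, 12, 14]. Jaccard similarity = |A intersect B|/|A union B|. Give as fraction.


A intersect B = []
|A intersect B| = 0
A union B = [1, 5, 6, 7, 9, 10, 12, 14, 15, 17, 20, 22, 27, 28]
|A union B| = 14
Jaccard = 0/14 = 0

0


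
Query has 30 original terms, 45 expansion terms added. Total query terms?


Original terms: 30
Expansion terms: 45
Total = 30 + 45 = 75

75


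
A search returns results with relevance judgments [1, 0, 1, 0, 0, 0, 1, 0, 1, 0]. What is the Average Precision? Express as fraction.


Computing P@k for each relevant position:
Position 1: relevant, P@1 = 1/1 = 1
Position 2: not relevant
Position 3: relevant, P@3 = 2/3 = 2/3
Position 4: not relevant
Position 5: not relevant
Position 6: not relevant
Position 7: relevant, P@7 = 3/7 = 3/7
Position 8: not relevant
Position 9: relevant, P@9 = 4/9 = 4/9
Position 10: not relevant
Sum of P@k = 1 + 2/3 + 3/7 + 4/9 = 160/63
AP = 160/63 / 4 = 40/63

40/63
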